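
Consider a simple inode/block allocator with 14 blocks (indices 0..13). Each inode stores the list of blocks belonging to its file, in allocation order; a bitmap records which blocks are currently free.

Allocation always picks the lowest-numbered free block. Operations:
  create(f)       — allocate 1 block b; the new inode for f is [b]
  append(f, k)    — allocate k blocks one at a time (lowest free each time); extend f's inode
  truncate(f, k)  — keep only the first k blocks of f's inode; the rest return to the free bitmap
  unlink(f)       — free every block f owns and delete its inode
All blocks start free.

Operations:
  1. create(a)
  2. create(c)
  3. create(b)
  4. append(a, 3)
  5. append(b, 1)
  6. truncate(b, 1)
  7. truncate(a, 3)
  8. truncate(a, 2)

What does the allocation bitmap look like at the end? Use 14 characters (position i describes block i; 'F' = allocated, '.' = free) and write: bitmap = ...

[1] create(a) — a=0 (map F.............)
[2] create(c) — a=0 c=1 (map FF............)
[3] create(b) — a=0 b=2 c=1 (map FFF...........)
[4] append(a, 3) — a=0,3,4,5 b=2 c=1 (map FFFFFF........)
[5] append(b, 1) — a=0,3,4,5 b=2,6 c=1 (map FFFFFFF.......)
[6] truncate(b, 1) — a=0,3,4,5 b=2 c=1 (map FFFFFF........)
[7] truncate(a, 3) — a=0,3,4 b=2 c=1 (map FFFFF.........)
[8] truncate(a, 2) — a=0,3 b=2 c=1 (map FFFF..........)

bitmap = FFFF..........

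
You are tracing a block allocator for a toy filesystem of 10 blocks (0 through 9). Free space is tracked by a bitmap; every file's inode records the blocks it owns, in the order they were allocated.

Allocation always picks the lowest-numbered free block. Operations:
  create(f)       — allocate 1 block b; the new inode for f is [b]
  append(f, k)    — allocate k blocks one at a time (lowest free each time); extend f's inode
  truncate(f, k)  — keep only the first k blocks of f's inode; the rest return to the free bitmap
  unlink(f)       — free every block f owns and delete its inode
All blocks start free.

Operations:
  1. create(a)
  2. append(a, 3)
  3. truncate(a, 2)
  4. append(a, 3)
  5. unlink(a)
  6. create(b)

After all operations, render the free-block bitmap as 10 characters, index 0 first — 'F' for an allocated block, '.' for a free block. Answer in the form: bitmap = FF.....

create(a): bitmap=F......... | a=[0]
append(a, 3): bitmap=FFFF...... | a=[0, 1, 2, 3]
truncate(a, 2): bitmap=FF........ | a=[0, 1]
append(a, 3): bitmap=FFFFF..... | a=[0, 1, 2, 3, 4]
unlink(a): bitmap=.......... | 
create(b): bitmap=F......... | b=[0]

bitmap = F.........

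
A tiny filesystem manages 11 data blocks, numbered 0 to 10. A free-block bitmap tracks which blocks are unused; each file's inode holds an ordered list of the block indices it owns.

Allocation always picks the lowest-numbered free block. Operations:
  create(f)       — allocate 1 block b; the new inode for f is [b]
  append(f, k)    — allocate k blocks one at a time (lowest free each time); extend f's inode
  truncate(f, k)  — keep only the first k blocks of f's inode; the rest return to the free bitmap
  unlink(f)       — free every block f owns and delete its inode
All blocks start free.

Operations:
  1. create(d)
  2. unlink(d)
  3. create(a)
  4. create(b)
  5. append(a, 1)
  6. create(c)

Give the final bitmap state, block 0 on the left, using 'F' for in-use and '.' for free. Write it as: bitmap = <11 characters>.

bitmap = FFFF.......

create(d): bitmap=F.......... | d=[0]
unlink(d): bitmap=........... | 
create(a): bitmap=F.......... | a=[0]
create(b): bitmap=FF......... | a=[0] b=[1]
append(a, 1): bitmap=FFF........ | a=[0, 2] b=[1]
create(c): bitmap=FFFF....... | a=[0, 2] b=[1] c=[3]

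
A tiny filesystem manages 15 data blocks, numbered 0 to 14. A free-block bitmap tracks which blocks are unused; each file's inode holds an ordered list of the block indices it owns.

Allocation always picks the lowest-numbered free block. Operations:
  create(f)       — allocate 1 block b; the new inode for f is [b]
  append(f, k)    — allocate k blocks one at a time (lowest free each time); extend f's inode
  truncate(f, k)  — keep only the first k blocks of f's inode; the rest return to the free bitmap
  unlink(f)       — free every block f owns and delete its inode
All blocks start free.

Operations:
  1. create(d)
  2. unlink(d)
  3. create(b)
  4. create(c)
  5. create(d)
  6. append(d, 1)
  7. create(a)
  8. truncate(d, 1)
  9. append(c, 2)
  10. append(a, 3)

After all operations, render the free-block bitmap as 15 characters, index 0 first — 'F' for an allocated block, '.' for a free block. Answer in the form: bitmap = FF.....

after create(d) → d:[0]  free=[F..............]
after unlink(d) →   free=[...............]
after create(b) → b:[0]  free=[F..............]
after create(c) → b:[0], c:[1]  free=[FF.............]
after create(d) → b:[0], c:[1], d:[2]  free=[FFF............]
after append(d, 1) → b:[0], c:[1], d:[2, 3]  free=[FFFF...........]
after create(a) → a:[4], b:[0], c:[1], d:[2, 3]  free=[FFFFF..........]
after truncate(d, 1) → a:[4], b:[0], c:[1], d:[2]  free=[FFF.F..........]
after append(c, 2) → a:[4], b:[0], c:[1, 3, 5], d:[2]  free=[FFFFFF.........]
after append(a, 3) → a:[4, 6, 7, 8], b:[0], c:[1, 3, 5], d:[2]  free=[FFFFFFFFF......]

bitmap = FFFFFFFFF......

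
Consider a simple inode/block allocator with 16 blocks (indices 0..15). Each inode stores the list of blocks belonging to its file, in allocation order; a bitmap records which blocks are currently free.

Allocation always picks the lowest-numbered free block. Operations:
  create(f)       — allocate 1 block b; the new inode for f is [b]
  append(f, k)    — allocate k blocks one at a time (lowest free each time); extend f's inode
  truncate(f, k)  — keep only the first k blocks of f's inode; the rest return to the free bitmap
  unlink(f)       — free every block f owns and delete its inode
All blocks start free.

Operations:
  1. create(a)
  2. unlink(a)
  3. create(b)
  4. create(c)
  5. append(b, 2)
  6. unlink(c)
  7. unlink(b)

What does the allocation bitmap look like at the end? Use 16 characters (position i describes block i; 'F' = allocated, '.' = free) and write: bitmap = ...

after create(a) → a:[0]  free=[F...............]
after unlink(a) →   free=[................]
after create(b) → b:[0]  free=[F...............]
after create(c) → b:[0], c:[1]  free=[FF..............]
after append(b, 2) → b:[0, 2, 3], c:[1]  free=[FFFF............]
after unlink(c) → b:[0, 2, 3]  free=[F.FF............]
after unlink(b) →   free=[................]

bitmap = ................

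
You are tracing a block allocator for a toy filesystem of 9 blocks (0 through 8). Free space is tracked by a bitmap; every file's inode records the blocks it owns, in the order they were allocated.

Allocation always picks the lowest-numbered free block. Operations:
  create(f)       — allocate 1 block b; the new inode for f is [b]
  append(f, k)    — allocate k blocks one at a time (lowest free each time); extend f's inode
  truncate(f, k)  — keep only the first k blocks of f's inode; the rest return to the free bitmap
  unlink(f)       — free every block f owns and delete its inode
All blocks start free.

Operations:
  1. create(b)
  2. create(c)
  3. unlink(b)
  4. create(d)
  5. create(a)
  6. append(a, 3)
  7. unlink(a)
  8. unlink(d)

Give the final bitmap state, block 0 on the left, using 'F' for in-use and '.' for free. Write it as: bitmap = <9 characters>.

create(b): bitmap=F........ | b=[0]
create(c): bitmap=FF....... | b=[0] c=[1]
unlink(b): bitmap=.F....... | c=[1]
create(d): bitmap=FF....... | c=[1] d=[0]
create(a): bitmap=FFF...... | a=[2] c=[1] d=[0]
append(a, 3): bitmap=FFFFFF... | a=[2, 3, 4, 5] c=[1] d=[0]
unlink(a): bitmap=FF....... | c=[1] d=[0]
unlink(d): bitmap=.F....... | c=[1]

bitmap = .F.......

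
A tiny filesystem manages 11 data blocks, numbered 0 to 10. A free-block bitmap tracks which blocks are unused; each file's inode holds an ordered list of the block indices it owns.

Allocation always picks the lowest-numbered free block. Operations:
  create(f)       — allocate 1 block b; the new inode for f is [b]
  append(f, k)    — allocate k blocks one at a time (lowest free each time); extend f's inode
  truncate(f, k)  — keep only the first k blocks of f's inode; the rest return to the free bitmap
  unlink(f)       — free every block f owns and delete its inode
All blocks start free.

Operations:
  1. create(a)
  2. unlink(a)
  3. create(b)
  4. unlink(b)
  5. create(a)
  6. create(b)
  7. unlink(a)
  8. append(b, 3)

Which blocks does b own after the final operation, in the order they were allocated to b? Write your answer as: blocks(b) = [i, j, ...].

after create(a) → a:[0]  free=[F..........]
after unlink(a) →   free=[...........]
after create(b) → b:[0]  free=[F..........]
after unlink(b) →   free=[...........]
after create(a) → a:[0]  free=[F..........]
after create(b) → a:[0], b:[1]  free=[FF.........]
after unlink(a) → b:[1]  free=[.F.........]
after append(b, 3) → b:[1, 0, 2, 3]  free=[FFFF.......]

blocks(b) = [1, 0, 2, 3]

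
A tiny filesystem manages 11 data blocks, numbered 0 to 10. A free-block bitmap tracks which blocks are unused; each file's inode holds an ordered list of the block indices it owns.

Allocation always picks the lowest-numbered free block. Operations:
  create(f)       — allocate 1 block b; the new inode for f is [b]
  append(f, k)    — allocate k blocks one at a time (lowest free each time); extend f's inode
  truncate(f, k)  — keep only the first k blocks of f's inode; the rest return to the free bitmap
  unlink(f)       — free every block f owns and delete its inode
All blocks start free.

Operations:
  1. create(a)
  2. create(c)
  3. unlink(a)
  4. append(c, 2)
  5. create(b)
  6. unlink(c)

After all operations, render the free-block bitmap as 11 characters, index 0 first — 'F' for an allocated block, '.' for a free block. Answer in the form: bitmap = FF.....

bitmap = ...F.......

  1. create(a)  ⇒  F..........  {a→[0]}
  2. create(c)  ⇒  FF.........  {a→[0]; c→[1]}
  3. unlink(a)  ⇒  .F.........  {c→[1]}
  4. append(c, 2)  ⇒  FFF........  {c→[1, 0, 2]}
  5. create(b)  ⇒  FFFF.......  {b→[3]; c→[1, 0, 2]}
  6. unlink(c)  ⇒  ...F.......  {b→[3]}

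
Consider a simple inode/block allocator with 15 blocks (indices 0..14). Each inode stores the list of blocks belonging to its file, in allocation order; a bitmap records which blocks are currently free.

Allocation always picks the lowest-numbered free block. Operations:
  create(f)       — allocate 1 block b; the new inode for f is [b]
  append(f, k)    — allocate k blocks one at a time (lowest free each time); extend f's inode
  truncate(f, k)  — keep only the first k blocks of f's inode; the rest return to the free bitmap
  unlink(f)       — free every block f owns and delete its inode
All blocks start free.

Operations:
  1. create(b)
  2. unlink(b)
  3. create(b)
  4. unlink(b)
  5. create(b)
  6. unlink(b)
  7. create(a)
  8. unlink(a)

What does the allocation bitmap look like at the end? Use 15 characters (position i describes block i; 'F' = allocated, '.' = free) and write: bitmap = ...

  1. create(b)  ⇒  F..............  {b→[0]}
  2. unlink(b)  ⇒  ...............  {}
  3. create(b)  ⇒  F..............  {b→[0]}
  4. unlink(b)  ⇒  ...............  {}
  5. create(b)  ⇒  F..............  {b→[0]}
  6. unlink(b)  ⇒  ...............  {}
  7. create(a)  ⇒  F..............  {a→[0]}
  8. unlink(a)  ⇒  ...............  {}

bitmap = ...............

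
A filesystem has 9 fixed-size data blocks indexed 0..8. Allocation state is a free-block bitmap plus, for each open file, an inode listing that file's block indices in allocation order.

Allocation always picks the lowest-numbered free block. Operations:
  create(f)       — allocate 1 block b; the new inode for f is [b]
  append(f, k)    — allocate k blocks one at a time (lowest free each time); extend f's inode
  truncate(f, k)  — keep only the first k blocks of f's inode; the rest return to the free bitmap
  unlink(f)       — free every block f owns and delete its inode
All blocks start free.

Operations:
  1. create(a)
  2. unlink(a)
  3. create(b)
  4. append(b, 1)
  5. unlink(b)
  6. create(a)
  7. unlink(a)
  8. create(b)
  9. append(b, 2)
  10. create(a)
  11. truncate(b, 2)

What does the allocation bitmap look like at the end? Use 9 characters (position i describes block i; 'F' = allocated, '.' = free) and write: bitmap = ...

bitmap = FF.F.....

after create(a) → a:[0]  free=[F........]
after unlink(a) →   free=[.........]
after create(b) → b:[0]  free=[F........]
after append(b, 1) → b:[0, 1]  free=[FF.......]
after unlink(b) →   free=[.........]
after create(a) → a:[0]  free=[F........]
after unlink(a) →   free=[.........]
after create(b) → b:[0]  free=[F........]
after append(b, 2) → b:[0, 1, 2]  free=[FFF......]
after create(a) → a:[3], b:[0, 1, 2]  free=[FFFF.....]
after truncate(b, 2) → a:[3], b:[0, 1]  free=[FF.F.....]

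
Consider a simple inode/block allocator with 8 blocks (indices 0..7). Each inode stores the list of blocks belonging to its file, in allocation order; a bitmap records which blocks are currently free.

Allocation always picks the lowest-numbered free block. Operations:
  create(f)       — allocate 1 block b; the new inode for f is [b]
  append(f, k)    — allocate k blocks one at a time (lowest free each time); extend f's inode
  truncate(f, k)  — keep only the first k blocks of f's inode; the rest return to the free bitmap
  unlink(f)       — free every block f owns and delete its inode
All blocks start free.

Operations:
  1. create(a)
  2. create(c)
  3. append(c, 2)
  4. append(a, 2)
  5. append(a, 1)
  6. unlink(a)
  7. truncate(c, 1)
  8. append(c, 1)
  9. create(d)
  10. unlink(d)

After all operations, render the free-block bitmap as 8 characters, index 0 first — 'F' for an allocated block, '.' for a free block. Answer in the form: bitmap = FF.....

create(a): bitmap=F....... | a=[0]
create(c): bitmap=FF...... | a=[0] c=[1]
append(c, 2): bitmap=FFFF.... | a=[0] c=[1, 2, 3]
append(a, 2): bitmap=FFFFFF.. | a=[0, 4, 5] c=[1, 2, 3]
append(a, 1): bitmap=FFFFFFF. | a=[0, 4, 5, 6] c=[1, 2, 3]
unlink(a): bitmap=.FFF.... | c=[1, 2, 3]
truncate(c, 1): bitmap=.F...... | c=[1]
append(c, 1): bitmap=FF...... | c=[1, 0]
create(d): bitmap=FFF..... | c=[1, 0] d=[2]
unlink(d): bitmap=FF...... | c=[1, 0]

bitmap = FF......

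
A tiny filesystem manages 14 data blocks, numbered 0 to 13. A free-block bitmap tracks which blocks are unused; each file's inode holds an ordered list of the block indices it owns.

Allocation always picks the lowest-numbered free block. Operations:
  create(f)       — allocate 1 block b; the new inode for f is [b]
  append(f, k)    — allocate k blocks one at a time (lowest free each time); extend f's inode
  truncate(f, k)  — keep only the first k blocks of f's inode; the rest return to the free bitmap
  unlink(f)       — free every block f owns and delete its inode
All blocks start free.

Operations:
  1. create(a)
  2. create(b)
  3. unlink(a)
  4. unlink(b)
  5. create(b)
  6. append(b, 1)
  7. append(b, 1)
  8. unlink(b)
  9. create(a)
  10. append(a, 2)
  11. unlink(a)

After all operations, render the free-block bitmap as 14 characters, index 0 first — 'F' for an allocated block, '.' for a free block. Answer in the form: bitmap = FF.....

bitmap = ..............

  1. create(a)  ⇒  F.............  {a→[0]}
  2. create(b)  ⇒  FF............  {a→[0]; b→[1]}
  3. unlink(a)  ⇒  .F............  {b→[1]}
  4. unlink(b)  ⇒  ..............  {}
  5. create(b)  ⇒  F.............  {b→[0]}
  6. append(b, 1)  ⇒  FF............  {b→[0, 1]}
  7. append(b, 1)  ⇒  FFF...........  {b→[0, 1, 2]}
  8. unlink(b)  ⇒  ..............  {}
  9. create(a)  ⇒  F.............  {a→[0]}
  10. append(a, 2)  ⇒  FFF...........  {a→[0, 1, 2]}
  11. unlink(a)  ⇒  ..............  {}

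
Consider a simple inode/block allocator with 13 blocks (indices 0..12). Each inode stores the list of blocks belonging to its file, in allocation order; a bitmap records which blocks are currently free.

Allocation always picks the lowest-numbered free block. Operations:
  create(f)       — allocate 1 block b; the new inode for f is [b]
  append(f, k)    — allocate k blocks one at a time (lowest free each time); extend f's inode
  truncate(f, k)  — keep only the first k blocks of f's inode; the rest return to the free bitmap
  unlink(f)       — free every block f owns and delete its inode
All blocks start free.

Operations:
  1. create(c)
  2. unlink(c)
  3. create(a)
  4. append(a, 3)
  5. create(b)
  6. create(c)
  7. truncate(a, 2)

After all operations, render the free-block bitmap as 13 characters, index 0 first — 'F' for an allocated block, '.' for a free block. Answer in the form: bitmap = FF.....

bitmap = FF..FF.......

[1] create(c) — c=0 (map F............)
[2] unlink(c) —  (map .............)
[3] create(a) — a=0 (map F............)
[4] append(a, 3) — a=0,1,2,3 (map FFFF.........)
[5] create(b) — a=0,1,2,3 b=4 (map FFFFF........)
[6] create(c) — a=0,1,2,3 b=4 c=5 (map FFFFFF.......)
[7] truncate(a, 2) — a=0,1 b=4 c=5 (map FF..FF.......)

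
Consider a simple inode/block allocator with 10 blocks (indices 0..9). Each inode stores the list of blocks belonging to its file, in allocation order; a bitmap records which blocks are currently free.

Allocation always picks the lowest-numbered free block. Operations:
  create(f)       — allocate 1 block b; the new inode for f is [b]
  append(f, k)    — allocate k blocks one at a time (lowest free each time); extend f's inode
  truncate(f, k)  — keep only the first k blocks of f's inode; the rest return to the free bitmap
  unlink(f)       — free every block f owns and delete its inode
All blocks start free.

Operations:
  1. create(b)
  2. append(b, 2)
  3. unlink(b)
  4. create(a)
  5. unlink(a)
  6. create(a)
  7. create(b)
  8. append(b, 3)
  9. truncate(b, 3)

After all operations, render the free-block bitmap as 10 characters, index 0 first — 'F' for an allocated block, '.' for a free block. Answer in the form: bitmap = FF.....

  1. create(b)  ⇒  F.........  {b→[0]}
  2. append(b, 2)  ⇒  FFF.......  {b→[0, 1, 2]}
  3. unlink(b)  ⇒  ..........  {}
  4. create(a)  ⇒  F.........  {a→[0]}
  5. unlink(a)  ⇒  ..........  {}
  6. create(a)  ⇒  F.........  {a→[0]}
  7. create(b)  ⇒  FF........  {a→[0]; b→[1]}
  8. append(b, 3)  ⇒  FFFFF.....  {a→[0]; b→[1, 2, 3, 4]}
  9. truncate(b, 3)  ⇒  FFFF......  {a→[0]; b→[1, 2, 3]}

bitmap = FFFF......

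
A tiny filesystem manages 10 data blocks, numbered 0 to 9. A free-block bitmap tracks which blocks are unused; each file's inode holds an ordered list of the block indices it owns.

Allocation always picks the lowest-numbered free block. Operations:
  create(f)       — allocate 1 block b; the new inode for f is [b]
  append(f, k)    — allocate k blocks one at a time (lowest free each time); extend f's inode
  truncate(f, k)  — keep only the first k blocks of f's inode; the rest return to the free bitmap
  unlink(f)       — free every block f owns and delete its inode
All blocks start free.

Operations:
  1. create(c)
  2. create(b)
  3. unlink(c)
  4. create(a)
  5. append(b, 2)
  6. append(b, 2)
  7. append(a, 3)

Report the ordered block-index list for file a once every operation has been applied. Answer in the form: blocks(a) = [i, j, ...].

blocks(a) = [0, 6, 7, 8]

create(c): bitmap=F......... | c=[0]
create(b): bitmap=FF........ | b=[1] c=[0]
unlink(c): bitmap=.F........ | b=[1]
create(a): bitmap=FF........ | a=[0] b=[1]
append(b, 2): bitmap=FFFF...... | a=[0] b=[1, 2, 3]
append(b, 2): bitmap=FFFFFF.... | a=[0] b=[1, 2, 3, 4, 5]
append(a, 3): bitmap=FFFFFFFFF. | a=[0, 6, 7, 8] b=[1, 2, 3, 4, 5]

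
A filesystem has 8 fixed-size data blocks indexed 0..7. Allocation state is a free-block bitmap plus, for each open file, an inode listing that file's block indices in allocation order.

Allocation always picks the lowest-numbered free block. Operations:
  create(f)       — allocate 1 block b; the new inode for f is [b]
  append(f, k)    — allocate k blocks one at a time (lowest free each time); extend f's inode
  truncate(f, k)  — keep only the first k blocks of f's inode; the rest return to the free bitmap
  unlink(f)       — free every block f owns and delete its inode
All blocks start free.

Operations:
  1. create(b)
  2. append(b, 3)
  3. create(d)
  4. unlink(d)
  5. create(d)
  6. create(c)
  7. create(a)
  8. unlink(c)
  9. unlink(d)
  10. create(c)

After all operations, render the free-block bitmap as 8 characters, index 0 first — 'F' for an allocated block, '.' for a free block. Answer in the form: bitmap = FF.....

bitmap = FFFFF.F.

[1] create(b) — b=0 (map F.......)
[2] append(b, 3) — b=0,1,2,3 (map FFFF....)
[3] create(d) — b=0,1,2,3 d=4 (map FFFFF...)
[4] unlink(d) — b=0,1,2,3 (map FFFF....)
[5] create(d) — b=0,1,2,3 d=4 (map FFFFF...)
[6] create(c) — b=0,1,2,3 c=5 d=4 (map FFFFFF..)
[7] create(a) — a=6 b=0,1,2,3 c=5 d=4 (map FFFFFFF.)
[8] unlink(c) — a=6 b=0,1,2,3 d=4 (map FFFFF.F.)
[9] unlink(d) — a=6 b=0,1,2,3 (map FFFF..F.)
[10] create(c) — a=6 b=0,1,2,3 c=4 (map FFFFF.F.)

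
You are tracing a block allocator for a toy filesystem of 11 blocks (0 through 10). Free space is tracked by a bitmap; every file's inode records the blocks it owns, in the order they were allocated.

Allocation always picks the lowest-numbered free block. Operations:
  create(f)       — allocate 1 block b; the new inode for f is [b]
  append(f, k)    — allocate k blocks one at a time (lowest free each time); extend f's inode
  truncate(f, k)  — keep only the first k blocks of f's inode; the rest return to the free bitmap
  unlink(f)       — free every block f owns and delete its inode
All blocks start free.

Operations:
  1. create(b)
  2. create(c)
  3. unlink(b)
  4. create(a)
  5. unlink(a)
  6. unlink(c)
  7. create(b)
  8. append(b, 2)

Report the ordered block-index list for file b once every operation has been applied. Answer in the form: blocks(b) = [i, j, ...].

blocks(b) = [0, 1, 2]

create(b): bitmap=F.......... | b=[0]
create(c): bitmap=FF......... | b=[0] c=[1]
unlink(b): bitmap=.F......... | c=[1]
create(a): bitmap=FF......... | a=[0] c=[1]
unlink(a): bitmap=.F......... | c=[1]
unlink(c): bitmap=........... | 
create(b): bitmap=F.......... | b=[0]
append(b, 2): bitmap=FFF........ | b=[0, 1, 2]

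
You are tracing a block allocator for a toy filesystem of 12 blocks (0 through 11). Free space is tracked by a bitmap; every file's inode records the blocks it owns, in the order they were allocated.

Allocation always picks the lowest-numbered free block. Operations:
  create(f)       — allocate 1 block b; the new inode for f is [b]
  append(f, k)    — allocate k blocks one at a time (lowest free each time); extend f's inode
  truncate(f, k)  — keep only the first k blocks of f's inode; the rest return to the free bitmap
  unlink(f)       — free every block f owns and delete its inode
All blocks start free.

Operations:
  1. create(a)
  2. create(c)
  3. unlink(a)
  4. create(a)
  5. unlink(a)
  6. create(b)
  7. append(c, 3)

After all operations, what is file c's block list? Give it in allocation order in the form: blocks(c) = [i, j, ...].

blocks(c) = [1, 2, 3, 4]

  1. create(a)  ⇒  F...........  {a→[0]}
  2. create(c)  ⇒  FF..........  {a→[0]; c→[1]}
  3. unlink(a)  ⇒  .F..........  {c→[1]}
  4. create(a)  ⇒  FF..........  {a→[0]; c→[1]}
  5. unlink(a)  ⇒  .F..........  {c→[1]}
  6. create(b)  ⇒  FF..........  {b→[0]; c→[1]}
  7. append(c, 3)  ⇒  FFFFF.......  {b→[0]; c→[1, 2, 3, 4]}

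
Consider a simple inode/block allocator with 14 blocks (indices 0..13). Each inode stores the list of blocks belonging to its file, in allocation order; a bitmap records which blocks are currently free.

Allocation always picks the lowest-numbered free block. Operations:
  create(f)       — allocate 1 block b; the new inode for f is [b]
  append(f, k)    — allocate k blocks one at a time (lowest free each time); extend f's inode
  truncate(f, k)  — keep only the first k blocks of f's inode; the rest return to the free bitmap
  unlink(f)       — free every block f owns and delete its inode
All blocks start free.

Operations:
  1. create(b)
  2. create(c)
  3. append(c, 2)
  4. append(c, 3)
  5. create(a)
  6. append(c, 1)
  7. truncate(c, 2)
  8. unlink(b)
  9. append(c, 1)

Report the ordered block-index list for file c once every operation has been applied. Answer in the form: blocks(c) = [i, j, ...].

after create(b) → b:[0]  free=[F.............]
after create(c) → b:[0], c:[1]  free=[FF............]
after append(c, 2) → b:[0], c:[1, 2, 3]  free=[FFFF..........]
after append(c, 3) → b:[0], c:[1, 2, 3, 4, 5, 6]  free=[FFFFFFF.......]
after create(a) → a:[7], b:[0], c:[1, 2, 3, 4, 5, 6]  free=[FFFFFFFF......]
after append(c, 1) → a:[7], b:[0], c:[1, 2, 3, 4, 5, 6, 8]  free=[FFFFFFFFF.....]
after truncate(c, 2) → a:[7], b:[0], c:[1, 2]  free=[FFF....F......]
after unlink(b) → a:[7], c:[1, 2]  free=[.FF....F......]
after append(c, 1) → a:[7], c:[1, 2, 0]  free=[FFF....F......]

blocks(c) = [1, 2, 0]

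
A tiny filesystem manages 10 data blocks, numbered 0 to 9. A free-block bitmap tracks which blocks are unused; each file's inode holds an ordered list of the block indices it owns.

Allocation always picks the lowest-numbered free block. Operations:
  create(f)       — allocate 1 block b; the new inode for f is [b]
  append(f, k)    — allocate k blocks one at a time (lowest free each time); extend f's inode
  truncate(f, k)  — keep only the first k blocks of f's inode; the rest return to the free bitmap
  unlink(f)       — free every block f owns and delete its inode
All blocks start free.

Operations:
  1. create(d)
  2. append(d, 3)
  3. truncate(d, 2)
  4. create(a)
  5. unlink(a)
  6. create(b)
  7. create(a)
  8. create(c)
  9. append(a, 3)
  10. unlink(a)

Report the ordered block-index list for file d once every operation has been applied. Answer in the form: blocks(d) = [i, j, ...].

[1] create(d) — d=0 (map F.........)
[2] append(d, 3) — d=0,1,2,3 (map FFFF......)
[3] truncate(d, 2) — d=0,1 (map FF........)
[4] create(a) — a=2 d=0,1 (map FFF.......)
[5] unlink(a) — d=0,1 (map FF........)
[6] create(b) — b=2 d=0,1 (map FFF.......)
[7] create(a) — a=3 b=2 d=0,1 (map FFFF......)
[8] create(c) — a=3 b=2 c=4 d=0,1 (map FFFFF.....)
[9] append(a, 3) — a=3,5,6,7 b=2 c=4 d=0,1 (map FFFFFFFF..)
[10] unlink(a) — b=2 c=4 d=0,1 (map FFF.F.....)

blocks(d) = [0, 1]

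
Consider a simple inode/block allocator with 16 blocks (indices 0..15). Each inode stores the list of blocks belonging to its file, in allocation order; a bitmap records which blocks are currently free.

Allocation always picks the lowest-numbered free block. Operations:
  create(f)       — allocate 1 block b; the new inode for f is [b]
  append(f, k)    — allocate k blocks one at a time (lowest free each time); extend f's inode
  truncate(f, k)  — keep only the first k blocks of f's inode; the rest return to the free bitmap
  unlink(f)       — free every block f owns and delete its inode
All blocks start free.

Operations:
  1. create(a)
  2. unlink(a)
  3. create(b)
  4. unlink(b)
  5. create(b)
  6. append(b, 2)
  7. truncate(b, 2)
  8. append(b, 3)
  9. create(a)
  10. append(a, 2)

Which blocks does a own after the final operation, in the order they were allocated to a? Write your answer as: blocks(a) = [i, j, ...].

blocks(a) = [5, 6, 7]

after create(a) → a:[0]  free=[F...............]
after unlink(a) →   free=[................]
after create(b) → b:[0]  free=[F...............]
after unlink(b) →   free=[................]
after create(b) → b:[0]  free=[F...............]
after append(b, 2) → b:[0, 1, 2]  free=[FFF.............]
after truncate(b, 2) → b:[0, 1]  free=[FF..............]
after append(b, 3) → b:[0, 1, 2, 3, 4]  free=[FFFFF...........]
after create(a) → a:[5], b:[0, 1, 2, 3, 4]  free=[FFFFFF..........]
after append(a, 2) → a:[5, 6, 7], b:[0, 1, 2, 3, 4]  free=[FFFFFFFF........]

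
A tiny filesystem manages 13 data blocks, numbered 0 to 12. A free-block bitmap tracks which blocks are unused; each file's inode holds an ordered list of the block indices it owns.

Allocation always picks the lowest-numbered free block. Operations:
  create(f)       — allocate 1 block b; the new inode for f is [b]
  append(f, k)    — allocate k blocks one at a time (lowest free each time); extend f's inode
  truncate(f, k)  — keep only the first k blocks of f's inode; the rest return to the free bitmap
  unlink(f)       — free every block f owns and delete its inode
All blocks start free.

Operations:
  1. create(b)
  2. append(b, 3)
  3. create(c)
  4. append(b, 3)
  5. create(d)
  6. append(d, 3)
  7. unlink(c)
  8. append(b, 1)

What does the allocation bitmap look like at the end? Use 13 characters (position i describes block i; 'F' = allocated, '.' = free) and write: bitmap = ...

create(b): bitmap=F............ | b=[0]
append(b, 3): bitmap=FFFF......... | b=[0, 1, 2, 3]
create(c): bitmap=FFFFF........ | b=[0, 1, 2, 3] c=[4]
append(b, 3): bitmap=FFFFFFFF..... | b=[0, 1, 2, 3, 5, 6, 7] c=[4]
create(d): bitmap=FFFFFFFFF.... | b=[0, 1, 2, 3, 5, 6, 7] c=[4] d=[8]
append(d, 3): bitmap=FFFFFFFFFFFF. | b=[0, 1, 2, 3, 5, 6, 7] c=[4] d=[8, 9, 10, 11]
unlink(c): bitmap=FFFF.FFFFFFF. | b=[0, 1, 2, 3, 5, 6, 7] d=[8, 9, 10, 11]
append(b, 1): bitmap=FFFFFFFFFFFF. | b=[0, 1, 2, 3, 5, 6, 7, 4] d=[8, 9, 10, 11]

bitmap = FFFFFFFFFFFF.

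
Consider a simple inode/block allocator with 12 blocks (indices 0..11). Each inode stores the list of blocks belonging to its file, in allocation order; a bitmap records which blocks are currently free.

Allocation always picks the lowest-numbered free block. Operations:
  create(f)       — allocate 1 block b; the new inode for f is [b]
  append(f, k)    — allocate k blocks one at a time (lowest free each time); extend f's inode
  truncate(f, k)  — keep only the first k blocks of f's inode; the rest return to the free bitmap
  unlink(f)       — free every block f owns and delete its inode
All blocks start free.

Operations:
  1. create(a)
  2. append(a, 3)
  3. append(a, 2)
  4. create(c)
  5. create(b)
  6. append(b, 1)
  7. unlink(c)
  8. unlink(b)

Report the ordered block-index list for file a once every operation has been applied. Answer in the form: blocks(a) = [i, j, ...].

blocks(a) = [0, 1, 2, 3, 4, 5]

[1] create(a) — a=0 (map F...........)
[2] append(a, 3) — a=0,1,2,3 (map FFFF........)
[3] append(a, 2) — a=0,1,2,3,4,5 (map FFFFFF......)
[4] create(c) — a=0,1,2,3,4,5 c=6 (map FFFFFFF.....)
[5] create(b) — a=0,1,2,3,4,5 b=7 c=6 (map FFFFFFFF....)
[6] append(b, 1) — a=0,1,2,3,4,5 b=7,8 c=6 (map FFFFFFFFF...)
[7] unlink(c) — a=0,1,2,3,4,5 b=7,8 (map FFFFFF.FF...)
[8] unlink(b) — a=0,1,2,3,4,5 (map FFFFFF......)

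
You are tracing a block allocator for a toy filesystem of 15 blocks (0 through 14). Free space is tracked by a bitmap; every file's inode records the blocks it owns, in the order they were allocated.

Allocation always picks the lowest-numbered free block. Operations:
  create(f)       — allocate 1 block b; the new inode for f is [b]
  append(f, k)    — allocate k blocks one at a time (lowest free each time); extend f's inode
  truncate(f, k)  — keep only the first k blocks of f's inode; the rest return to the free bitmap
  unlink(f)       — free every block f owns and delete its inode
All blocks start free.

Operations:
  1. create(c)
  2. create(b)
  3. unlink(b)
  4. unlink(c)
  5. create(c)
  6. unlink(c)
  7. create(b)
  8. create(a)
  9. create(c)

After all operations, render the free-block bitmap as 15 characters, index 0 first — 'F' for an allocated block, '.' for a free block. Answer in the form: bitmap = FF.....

after create(c) → c:[0]  free=[F..............]
after create(b) → b:[1], c:[0]  free=[FF.............]
after unlink(b) → c:[0]  free=[F..............]
after unlink(c) →   free=[...............]
after create(c) → c:[0]  free=[F..............]
after unlink(c) →   free=[...............]
after create(b) → b:[0]  free=[F..............]
after create(a) → a:[1], b:[0]  free=[FF.............]
after create(c) → a:[1], b:[0], c:[2]  free=[FFF............]

bitmap = FFF............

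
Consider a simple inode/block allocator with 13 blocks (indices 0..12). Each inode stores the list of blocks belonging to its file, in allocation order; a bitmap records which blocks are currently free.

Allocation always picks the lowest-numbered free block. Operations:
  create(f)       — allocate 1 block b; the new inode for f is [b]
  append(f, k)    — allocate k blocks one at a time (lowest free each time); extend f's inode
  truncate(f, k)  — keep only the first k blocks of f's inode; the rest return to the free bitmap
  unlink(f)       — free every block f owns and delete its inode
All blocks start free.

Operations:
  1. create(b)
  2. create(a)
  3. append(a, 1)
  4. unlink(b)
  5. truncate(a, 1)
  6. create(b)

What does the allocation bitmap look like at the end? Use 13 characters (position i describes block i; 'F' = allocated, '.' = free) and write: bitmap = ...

bitmap = FF...........

  1. create(b)  ⇒  F............  {b→[0]}
  2. create(a)  ⇒  FF...........  {a→[1]; b→[0]}
  3. append(a, 1)  ⇒  FFF..........  {a→[1, 2]; b→[0]}
  4. unlink(b)  ⇒  .FF..........  {a→[1, 2]}
  5. truncate(a, 1)  ⇒  .F...........  {a→[1]}
  6. create(b)  ⇒  FF...........  {a→[1]; b→[0]}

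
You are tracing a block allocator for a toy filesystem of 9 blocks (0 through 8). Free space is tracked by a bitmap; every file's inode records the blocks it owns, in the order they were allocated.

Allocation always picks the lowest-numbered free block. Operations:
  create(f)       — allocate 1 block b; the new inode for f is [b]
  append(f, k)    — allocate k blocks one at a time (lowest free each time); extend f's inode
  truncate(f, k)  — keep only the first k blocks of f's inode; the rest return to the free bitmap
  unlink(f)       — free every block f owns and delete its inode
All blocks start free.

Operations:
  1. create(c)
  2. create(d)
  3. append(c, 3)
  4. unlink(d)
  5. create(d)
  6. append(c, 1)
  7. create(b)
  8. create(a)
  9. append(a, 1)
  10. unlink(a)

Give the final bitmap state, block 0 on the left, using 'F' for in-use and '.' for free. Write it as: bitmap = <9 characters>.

create(c): bitmap=F........ | c=[0]
create(d): bitmap=FF....... | c=[0] d=[1]
append(c, 3): bitmap=FFFFF.... | c=[0, 2, 3, 4] d=[1]
unlink(d): bitmap=F.FFF.... | c=[0, 2, 3, 4]
create(d): bitmap=FFFFF.... | c=[0, 2, 3, 4] d=[1]
append(c, 1): bitmap=FFFFFF... | c=[0, 2, 3, 4, 5] d=[1]
create(b): bitmap=FFFFFFF.. | b=[6] c=[0, 2, 3, 4, 5] d=[1]
create(a): bitmap=FFFFFFFF. | a=[7] b=[6] c=[0, 2, 3, 4, 5] d=[1]
append(a, 1): bitmap=FFFFFFFFF | a=[7, 8] b=[6] c=[0, 2, 3, 4, 5] d=[1]
unlink(a): bitmap=FFFFFFF.. | b=[6] c=[0, 2, 3, 4, 5] d=[1]

bitmap = FFFFFFF..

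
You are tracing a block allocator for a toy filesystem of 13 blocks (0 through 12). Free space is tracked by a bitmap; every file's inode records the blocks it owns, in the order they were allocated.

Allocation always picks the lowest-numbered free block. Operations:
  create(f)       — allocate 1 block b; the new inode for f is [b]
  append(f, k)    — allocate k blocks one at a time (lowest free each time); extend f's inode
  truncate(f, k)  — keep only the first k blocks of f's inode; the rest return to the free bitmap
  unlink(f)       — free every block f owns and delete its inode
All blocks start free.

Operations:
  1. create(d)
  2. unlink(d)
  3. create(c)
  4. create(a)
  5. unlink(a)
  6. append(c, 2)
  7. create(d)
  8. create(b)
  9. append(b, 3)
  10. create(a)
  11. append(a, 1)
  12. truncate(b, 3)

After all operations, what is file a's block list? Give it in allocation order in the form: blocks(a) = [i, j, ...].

after create(d) → d:[0]  free=[F............]
after unlink(d) →   free=[.............]
after create(c) → c:[0]  free=[F............]
after create(a) → a:[1], c:[0]  free=[FF...........]
after unlink(a) → c:[0]  free=[F............]
after append(c, 2) → c:[0, 1, 2]  free=[FFF..........]
after create(d) → c:[0, 1, 2], d:[3]  free=[FFFF.........]
after create(b) → b:[4], c:[0, 1, 2], d:[3]  free=[FFFFF........]
after append(b, 3) → b:[4, 5, 6, 7], c:[0, 1, 2], d:[3]  free=[FFFFFFFF.....]
after create(a) → a:[8], b:[4, 5, 6, 7], c:[0, 1, 2], d:[3]  free=[FFFFFFFFF....]
after append(a, 1) → a:[8, 9], b:[4, 5, 6, 7], c:[0, 1, 2], d:[3]  free=[FFFFFFFFFF...]
after truncate(b, 3) → a:[8, 9], b:[4, 5, 6], c:[0, 1, 2], d:[3]  free=[FFFFFFF.FF...]

blocks(a) = [8, 9]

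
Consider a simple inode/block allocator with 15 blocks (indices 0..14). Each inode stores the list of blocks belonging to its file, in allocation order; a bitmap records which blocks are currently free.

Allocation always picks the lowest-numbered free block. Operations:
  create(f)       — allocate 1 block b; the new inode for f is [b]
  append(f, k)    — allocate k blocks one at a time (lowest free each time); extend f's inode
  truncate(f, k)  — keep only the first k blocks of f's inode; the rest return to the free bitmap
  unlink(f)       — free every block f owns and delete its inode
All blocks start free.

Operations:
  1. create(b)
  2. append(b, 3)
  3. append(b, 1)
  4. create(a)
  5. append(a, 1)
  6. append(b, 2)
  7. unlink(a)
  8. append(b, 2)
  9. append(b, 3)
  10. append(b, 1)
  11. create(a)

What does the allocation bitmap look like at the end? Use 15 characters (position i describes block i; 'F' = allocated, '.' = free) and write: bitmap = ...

create(b): bitmap=F.............. | b=[0]
append(b, 3): bitmap=FFFF........... | b=[0, 1, 2, 3]
append(b, 1): bitmap=FFFFF.......... | b=[0, 1, 2, 3, 4]
create(a): bitmap=FFFFFF......... | a=[5] b=[0, 1, 2, 3, 4]
append(a, 1): bitmap=FFFFFFF........ | a=[5, 6] b=[0, 1, 2, 3, 4]
append(b, 2): bitmap=FFFFFFFFF...... | a=[5, 6] b=[0, 1, 2, 3, 4, 7, 8]
unlink(a): bitmap=FFFFF..FF...... | b=[0, 1, 2, 3, 4, 7, 8]
append(b, 2): bitmap=FFFFFFFFF...... | b=[0, 1, 2, 3, 4, 7, 8, 5, 6]
append(b, 3): bitmap=FFFFFFFFFFFF... | b=[0, 1, 2, 3, 4, 7, 8, 5, 6, 9, 10, 11]
append(b, 1): bitmap=FFFFFFFFFFFFF.. | b=[0, 1, 2, 3, 4, 7, 8, 5, 6, 9, 10, 11, 12]
create(a): bitmap=FFFFFFFFFFFFFF. | a=[13] b=[0, 1, 2, 3, 4, 7, 8, 5, 6, 9, 10, 11, 12]

bitmap = FFFFFFFFFFFFFF.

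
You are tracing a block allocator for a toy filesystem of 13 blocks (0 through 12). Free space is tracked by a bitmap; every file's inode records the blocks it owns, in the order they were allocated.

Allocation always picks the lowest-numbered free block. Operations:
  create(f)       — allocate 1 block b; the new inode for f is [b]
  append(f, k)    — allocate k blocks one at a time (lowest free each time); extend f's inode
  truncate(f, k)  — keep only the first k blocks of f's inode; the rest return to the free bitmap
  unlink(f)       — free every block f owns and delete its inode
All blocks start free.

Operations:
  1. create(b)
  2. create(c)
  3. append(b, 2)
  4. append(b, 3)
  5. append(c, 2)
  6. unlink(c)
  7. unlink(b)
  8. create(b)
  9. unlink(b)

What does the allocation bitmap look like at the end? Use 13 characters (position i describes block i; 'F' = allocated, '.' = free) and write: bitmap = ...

create(b): bitmap=F............ | b=[0]
create(c): bitmap=FF........... | b=[0] c=[1]
append(b, 2): bitmap=FFFF......... | b=[0, 2, 3] c=[1]
append(b, 3): bitmap=FFFFFFF...... | b=[0, 2, 3, 4, 5, 6] c=[1]
append(c, 2): bitmap=FFFFFFFFF.... | b=[0, 2, 3, 4, 5, 6] c=[1, 7, 8]
unlink(c): bitmap=F.FFFFF...... | b=[0, 2, 3, 4, 5, 6]
unlink(b): bitmap=............. | 
create(b): bitmap=F............ | b=[0]
unlink(b): bitmap=............. | 

bitmap = .............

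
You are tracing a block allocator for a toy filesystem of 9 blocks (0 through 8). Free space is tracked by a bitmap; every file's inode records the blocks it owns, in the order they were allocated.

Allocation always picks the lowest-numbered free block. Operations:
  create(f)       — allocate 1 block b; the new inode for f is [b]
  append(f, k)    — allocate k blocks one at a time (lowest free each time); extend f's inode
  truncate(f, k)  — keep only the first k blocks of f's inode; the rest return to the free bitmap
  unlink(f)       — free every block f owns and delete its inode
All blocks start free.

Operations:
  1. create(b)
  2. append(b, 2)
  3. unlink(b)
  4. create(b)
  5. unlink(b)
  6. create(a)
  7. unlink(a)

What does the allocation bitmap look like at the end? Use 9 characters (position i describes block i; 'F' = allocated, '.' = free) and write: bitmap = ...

bitmap = .........

  1. create(b)  ⇒  F........  {b→[0]}
  2. append(b, 2)  ⇒  FFF......  {b→[0, 1, 2]}
  3. unlink(b)  ⇒  .........  {}
  4. create(b)  ⇒  F........  {b→[0]}
  5. unlink(b)  ⇒  .........  {}
  6. create(a)  ⇒  F........  {a→[0]}
  7. unlink(a)  ⇒  .........  {}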